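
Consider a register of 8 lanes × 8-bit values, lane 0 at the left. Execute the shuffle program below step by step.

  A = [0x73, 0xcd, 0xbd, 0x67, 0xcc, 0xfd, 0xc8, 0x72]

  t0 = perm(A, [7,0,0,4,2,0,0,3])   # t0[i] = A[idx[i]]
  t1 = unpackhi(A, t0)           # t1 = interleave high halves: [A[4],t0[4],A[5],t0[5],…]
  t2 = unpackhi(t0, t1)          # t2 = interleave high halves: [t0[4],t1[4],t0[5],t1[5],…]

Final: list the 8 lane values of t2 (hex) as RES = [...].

RES = [ 0xbd  0xc8  0x73  0x73  0x73  0x72  0x67  0x67 ]

→ t0 |72|73|73|cc|bd|73|73|67|
→ t1 |cc|bd|fd|73|c8|73|72|67|
→ t2 |bd|c8|73|73|73|72|67|67|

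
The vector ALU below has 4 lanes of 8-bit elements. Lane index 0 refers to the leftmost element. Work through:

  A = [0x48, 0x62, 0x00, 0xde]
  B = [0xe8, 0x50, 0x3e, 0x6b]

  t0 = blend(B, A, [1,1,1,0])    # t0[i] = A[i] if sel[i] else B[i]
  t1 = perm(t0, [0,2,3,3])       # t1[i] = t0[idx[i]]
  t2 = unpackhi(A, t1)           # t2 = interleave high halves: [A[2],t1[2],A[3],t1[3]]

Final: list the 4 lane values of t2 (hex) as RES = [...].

  t0: 48 62 00 6b
  t1: 48 00 6b 6b
  t2: 00 6b de 6b

RES = [ 0x00  0x6b  0xde  0x6b ]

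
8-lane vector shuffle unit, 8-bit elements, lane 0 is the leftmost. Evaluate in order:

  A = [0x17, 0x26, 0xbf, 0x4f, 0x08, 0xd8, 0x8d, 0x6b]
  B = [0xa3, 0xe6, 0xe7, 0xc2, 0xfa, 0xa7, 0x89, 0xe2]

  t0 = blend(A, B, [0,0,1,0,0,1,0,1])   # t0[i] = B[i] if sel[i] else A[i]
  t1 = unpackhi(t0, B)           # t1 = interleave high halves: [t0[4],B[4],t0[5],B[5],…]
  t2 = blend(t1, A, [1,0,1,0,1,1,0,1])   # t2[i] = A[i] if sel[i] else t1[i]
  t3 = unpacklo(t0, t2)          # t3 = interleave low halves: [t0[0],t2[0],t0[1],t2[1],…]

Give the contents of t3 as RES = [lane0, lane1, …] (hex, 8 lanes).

t0 = [0x17, 0x26, 0xe7, 0x4f, 0x08, 0xa7, 0x8d, 0xe2]
t1 = [0x08, 0xfa, 0xa7, 0xa7, 0x8d, 0x89, 0xe2, 0xe2]
t2 = [0x17, 0xfa, 0xbf, 0xa7, 0x08, 0xd8, 0xe2, 0x6b]
t3 = [0x17, 0x17, 0x26, 0xfa, 0xe7, 0xbf, 0x4f, 0xa7]

RES = [ 0x17  0x17  0x26  0xfa  0xe7  0xbf  0x4f  0xa7 ]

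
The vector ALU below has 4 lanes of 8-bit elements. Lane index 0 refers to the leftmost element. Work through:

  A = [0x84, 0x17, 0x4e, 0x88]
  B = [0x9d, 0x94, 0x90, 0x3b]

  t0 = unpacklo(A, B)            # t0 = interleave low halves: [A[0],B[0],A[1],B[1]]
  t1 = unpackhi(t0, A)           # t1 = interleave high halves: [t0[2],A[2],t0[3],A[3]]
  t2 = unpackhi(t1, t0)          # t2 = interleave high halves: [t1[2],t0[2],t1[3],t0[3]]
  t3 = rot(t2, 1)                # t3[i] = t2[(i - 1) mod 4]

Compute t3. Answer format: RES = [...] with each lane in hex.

  t0: 84 9d 17 94
  t1: 17 4e 94 88
  t2: 94 17 88 94
  t3: 94 94 17 88

RES = [0x94, 0x94, 0x17, 0x88]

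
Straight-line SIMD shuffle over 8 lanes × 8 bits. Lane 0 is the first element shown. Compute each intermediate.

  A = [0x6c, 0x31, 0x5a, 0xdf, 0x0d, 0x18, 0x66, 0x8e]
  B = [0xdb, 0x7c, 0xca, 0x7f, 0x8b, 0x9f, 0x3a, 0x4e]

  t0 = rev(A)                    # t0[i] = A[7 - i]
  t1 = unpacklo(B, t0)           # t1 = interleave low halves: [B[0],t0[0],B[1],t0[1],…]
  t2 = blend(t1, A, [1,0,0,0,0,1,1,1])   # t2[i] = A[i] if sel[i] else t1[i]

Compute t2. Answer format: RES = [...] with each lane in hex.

t0 = [0x8e, 0x66, 0x18, 0x0d, 0xdf, 0x5a, 0x31, 0x6c]
t1 = [0xdb, 0x8e, 0x7c, 0x66, 0xca, 0x18, 0x7f, 0x0d]
t2 = [0x6c, 0x8e, 0x7c, 0x66, 0xca, 0x18, 0x66, 0x8e]

RES = [0x6c, 0x8e, 0x7c, 0x66, 0xca, 0x18, 0x66, 0x8e]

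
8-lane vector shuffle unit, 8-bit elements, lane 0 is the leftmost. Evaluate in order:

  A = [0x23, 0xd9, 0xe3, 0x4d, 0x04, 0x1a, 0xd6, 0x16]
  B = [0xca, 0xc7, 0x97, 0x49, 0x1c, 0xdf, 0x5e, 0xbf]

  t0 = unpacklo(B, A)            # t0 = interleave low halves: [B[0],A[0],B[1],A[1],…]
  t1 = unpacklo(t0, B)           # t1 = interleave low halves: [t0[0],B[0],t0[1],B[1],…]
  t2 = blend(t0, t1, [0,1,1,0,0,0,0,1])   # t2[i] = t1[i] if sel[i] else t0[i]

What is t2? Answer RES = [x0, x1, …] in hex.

RES = [ 0xca  0xca  0x23  0xd9  0x97  0xe3  0x49  0x49 ]

t0 = [0xca, 0x23, 0xc7, 0xd9, 0x97, 0xe3, 0x49, 0x4d]
t1 = [0xca, 0xca, 0x23, 0xc7, 0xc7, 0x97, 0xd9, 0x49]
t2 = [0xca, 0xca, 0x23, 0xd9, 0x97, 0xe3, 0x49, 0x49]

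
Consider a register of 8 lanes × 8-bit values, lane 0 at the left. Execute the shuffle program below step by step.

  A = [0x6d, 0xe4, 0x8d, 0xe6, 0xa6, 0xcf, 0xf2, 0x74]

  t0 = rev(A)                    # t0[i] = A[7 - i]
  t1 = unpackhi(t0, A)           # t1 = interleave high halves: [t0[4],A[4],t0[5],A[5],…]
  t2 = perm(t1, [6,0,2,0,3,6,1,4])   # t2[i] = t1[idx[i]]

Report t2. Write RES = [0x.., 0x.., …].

t0 = [0x74, 0xf2, 0xcf, 0xa6, 0xe6, 0x8d, 0xe4, 0x6d]
t1 = [0xe6, 0xa6, 0x8d, 0xcf, 0xe4, 0xf2, 0x6d, 0x74]
t2 = [0x6d, 0xe6, 0x8d, 0xe6, 0xcf, 0x6d, 0xa6, 0xe4]

RES = [ 0x6d  0xe6  0x8d  0xe6  0xcf  0x6d  0xa6  0xe4 ]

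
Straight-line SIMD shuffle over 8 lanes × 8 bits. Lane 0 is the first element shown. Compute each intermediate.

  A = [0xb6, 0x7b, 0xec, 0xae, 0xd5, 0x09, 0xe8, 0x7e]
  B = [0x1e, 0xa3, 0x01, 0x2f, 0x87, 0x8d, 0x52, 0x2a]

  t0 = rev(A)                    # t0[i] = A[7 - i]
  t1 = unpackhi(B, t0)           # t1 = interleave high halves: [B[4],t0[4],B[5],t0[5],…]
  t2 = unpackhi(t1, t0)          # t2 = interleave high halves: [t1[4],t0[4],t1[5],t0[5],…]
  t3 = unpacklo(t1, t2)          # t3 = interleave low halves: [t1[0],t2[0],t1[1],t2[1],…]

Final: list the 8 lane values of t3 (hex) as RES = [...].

RES = [ 0x87  0x52  0xae  0xae  0x8d  0x7b  0xec  0xec ]

t0 = [0x7e, 0xe8, 0x09, 0xd5, 0xae, 0xec, 0x7b, 0xb6]
t1 = [0x87, 0xae, 0x8d, 0xec, 0x52, 0x7b, 0x2a, 0xb6]
t2 = [0x52, 0xae, 0x7b, 0xec, 0x2a, 0x7b, 0xb6, 0xb6]
t3 = [0x87, 0x52, 0xae, 0xae, 0x8d, 0x7b, 0xec, 0xec]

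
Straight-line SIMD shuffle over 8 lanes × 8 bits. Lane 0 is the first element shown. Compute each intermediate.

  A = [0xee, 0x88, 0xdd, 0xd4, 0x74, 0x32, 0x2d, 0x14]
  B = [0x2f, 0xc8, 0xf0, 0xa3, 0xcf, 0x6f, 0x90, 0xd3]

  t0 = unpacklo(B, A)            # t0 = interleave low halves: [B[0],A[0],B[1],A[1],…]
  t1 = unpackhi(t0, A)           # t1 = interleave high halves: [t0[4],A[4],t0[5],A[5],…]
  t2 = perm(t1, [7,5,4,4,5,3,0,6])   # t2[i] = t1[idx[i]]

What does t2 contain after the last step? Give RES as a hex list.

RES = [ 0x14  0x2d  0xa3  0xa3  0x2d  0x32  0xf0  0xd4 ]

t0 = [0x2f, 0xee, 0xc8, 0x88, 0xf0, 0xdd, 0xa3, 0xd4]
t1 = [0xf0, 0x74, 0xdd, 0x32, 0xa3, 0x2d, 0xd4, 0x14]
t2 = [0x14, 0x2d, 0xa3, 0xa3, 0x2d, 0x32, 0xf0, 0xd4]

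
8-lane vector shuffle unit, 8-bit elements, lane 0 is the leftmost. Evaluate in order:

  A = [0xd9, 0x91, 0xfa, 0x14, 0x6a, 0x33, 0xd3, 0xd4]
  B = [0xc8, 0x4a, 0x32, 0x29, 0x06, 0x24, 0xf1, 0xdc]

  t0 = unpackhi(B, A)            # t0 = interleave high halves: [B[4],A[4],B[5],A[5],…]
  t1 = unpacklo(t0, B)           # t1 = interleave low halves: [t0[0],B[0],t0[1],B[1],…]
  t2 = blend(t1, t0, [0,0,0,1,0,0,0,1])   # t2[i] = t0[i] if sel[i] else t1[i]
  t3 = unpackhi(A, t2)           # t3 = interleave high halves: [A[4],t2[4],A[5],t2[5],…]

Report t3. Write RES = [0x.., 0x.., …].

RES = [ 0x6a  0x24  0x33  0x32  0xd3  0x33  0xd4  0xd4 ]

→ t0 |06|6a|24|33|f1|d3|dc|d4|
→ t1 |06|c8|6a|4a|24|32|33|29|
→ t2 |06|c8|6a|33|24|32|33|d4|
→ t3 |6a|24|33|32|d3|33|d4|d4|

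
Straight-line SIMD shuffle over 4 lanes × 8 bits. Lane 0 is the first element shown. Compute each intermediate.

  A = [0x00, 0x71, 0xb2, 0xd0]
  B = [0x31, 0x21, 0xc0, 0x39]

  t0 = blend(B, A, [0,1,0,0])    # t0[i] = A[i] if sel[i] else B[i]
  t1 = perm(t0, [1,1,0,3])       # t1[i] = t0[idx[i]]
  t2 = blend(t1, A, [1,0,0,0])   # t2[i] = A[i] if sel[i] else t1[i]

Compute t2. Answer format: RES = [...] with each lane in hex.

t0 = [0x31, 0x71, 0xc0, 0x39]
t1 = [0x71, 0x71, 0x31, 0x39]
t2 = [0x00, 0x71, 0x31, 0x39]

RES = [ 0x00  0x71  0x31  0x39 ]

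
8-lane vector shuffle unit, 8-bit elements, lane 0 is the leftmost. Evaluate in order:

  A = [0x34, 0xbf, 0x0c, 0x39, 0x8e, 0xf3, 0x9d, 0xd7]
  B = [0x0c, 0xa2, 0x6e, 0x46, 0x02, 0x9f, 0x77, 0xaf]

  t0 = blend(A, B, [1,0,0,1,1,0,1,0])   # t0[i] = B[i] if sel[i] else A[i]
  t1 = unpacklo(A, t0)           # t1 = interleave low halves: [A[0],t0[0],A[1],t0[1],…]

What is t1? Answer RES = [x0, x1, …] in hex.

t0 = [0x0c, 0xbf, 0x0c, 0x46, 0x02, 0xf3, 0x77, 0xd7]
t1 = [0x34, 0x0c, 0xbf, 0xbf, 0x0c, 0x0c, 0x39, 0x46]

RES = [ 0x34  0x0c  0xbf  0xbf  0x0c  0x0c  0x39  0x46 ]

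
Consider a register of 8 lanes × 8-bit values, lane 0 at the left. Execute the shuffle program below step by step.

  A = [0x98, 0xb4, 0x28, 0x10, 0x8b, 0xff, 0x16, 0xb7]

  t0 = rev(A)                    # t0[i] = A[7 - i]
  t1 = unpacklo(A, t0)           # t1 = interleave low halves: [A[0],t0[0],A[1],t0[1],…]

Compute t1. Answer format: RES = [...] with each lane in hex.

RES = [0x98, 0xb7, 0xb4, 0x16, 0x28, 0xff, 0x10, 0x8b]

  t0: b7 16 ff 8b 10 28 b4 98
  t1: 98 b7 b4 16 28 ff 10 8b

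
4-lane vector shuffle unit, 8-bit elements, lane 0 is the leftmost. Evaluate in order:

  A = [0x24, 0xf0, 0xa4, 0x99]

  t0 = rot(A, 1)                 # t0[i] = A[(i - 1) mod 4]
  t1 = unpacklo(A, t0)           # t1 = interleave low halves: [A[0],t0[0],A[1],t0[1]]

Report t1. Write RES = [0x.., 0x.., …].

RES = [ 0x24  0x99  0xf0  0x24 ]

  t0: 99 24 f0 a4
  t1: 24 99 f0 24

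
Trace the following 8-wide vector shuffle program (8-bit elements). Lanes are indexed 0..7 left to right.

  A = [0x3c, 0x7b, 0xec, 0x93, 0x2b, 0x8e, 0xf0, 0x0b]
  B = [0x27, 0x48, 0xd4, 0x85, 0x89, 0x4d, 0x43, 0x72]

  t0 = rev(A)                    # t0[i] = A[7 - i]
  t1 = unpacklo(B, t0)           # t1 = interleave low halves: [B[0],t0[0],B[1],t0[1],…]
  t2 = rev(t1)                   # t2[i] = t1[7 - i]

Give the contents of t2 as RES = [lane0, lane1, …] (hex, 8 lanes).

RES = [0x2b, 0x85, 0x8e, 0xd4, 0xf0, 0x48, 0x0b, 0x27]

  t0: 0b f0 8e 2b 93 ec 7b 3c
  t1: 27 0b 48 f0 d4 8e 85 2b
  t2: 2b 85 8e d4 f0 48 0b 27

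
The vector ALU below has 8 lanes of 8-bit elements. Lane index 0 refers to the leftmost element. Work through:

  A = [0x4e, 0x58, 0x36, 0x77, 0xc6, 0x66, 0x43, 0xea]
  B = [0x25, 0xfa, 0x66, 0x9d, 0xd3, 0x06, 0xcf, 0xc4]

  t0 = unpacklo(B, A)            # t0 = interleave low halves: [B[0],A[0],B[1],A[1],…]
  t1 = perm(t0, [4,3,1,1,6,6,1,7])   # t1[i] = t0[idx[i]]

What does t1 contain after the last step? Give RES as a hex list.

t0 = [0x25, 0x4e, 0xfa, 0x58, 0x66, 0x36, 0x9d, 0x77]
t1 = [0x66, 0x58, 0x4e, 0x4e, 0x9d, 0x9d, 0x4e, 0x77]

RES = [0x66, 0x58, 0x4e, 0x4e, 0x9d, 0x9d, 0x4e, 0x77]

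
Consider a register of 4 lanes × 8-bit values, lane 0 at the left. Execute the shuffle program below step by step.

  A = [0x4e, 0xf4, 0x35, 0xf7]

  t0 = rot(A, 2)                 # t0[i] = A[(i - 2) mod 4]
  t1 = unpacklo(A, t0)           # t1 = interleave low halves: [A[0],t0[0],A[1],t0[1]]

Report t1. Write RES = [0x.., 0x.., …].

t0 = [0x35, 0xf7, 0x4e, 0xf4]
t1 = [0x4e, 0x35, 0xf4, 0xf7]

RES = [0x4e, 0x35, 0xf4, 0xf7]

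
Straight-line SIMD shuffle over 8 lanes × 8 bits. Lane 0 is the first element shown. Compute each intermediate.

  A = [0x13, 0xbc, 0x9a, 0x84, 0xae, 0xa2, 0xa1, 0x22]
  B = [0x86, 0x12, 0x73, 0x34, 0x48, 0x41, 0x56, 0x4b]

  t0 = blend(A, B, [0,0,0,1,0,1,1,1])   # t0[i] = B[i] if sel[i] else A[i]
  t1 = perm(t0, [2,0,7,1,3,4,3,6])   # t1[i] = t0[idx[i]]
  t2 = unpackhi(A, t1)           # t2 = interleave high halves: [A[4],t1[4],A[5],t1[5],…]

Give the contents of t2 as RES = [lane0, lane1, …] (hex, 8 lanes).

RES = [0xae, 0x34, 0xa2, 0xae, 0xa1, 0x34, 0x22, 0x56]

→ t0 |13|bc|9a|34|ae|41|56|4b|
→ t1 |9a|13|4b|bc|34|ae|34|56|
→ t2 |ae|34|a2|ae|a1|34|22|56|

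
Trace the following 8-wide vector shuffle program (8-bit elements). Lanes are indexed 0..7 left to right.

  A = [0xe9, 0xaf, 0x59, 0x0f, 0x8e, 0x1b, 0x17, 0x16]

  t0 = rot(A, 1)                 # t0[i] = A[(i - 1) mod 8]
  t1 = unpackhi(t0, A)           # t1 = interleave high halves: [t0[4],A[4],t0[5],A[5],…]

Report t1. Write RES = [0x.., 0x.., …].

  t0: 16 e9 af 59 0f 8e 1b 17
  t1: 0f 8e 8e 1b 1b 17 17 16

RES = [ 0x0f  0x8e  0x8e  0x1b  0x1b  0x17  0x17  0x16 ]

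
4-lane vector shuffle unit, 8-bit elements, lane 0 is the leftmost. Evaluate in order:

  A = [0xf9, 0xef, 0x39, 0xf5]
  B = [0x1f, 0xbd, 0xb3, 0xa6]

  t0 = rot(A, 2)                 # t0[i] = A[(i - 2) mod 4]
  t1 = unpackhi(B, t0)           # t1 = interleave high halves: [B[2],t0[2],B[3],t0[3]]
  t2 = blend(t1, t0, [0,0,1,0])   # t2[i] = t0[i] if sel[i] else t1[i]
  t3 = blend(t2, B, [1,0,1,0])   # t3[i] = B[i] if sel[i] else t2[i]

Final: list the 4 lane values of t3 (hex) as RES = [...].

  t0: 39 f5 f9 ef
  t1: b3 f9 a6 ef
  t2: b3 f9 f9 ef
  t3: 1f f9 b3 ef

RES = [0x1f, 0xf9, 0xb3, 0xef]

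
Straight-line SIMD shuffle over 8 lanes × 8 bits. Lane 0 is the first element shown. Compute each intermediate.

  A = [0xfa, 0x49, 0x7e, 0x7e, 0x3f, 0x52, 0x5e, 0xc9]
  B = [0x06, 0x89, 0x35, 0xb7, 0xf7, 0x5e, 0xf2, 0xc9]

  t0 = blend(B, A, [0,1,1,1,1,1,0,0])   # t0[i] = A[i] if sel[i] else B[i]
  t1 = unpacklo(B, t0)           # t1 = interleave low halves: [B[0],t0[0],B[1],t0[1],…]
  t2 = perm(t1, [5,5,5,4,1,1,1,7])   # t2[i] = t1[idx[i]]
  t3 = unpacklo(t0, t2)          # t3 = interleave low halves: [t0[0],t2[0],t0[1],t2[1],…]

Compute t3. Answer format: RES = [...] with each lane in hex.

t0 = [0x06, 0x49, 0x7e, 0x7e, 0x3f, 0x52, 0xf2, 0xc9]
t1 = [0x06, 0x06, 0x89, 0x49, 0x35, 0x7e, 0xb7, 0x7e]
t2 = [0x7e, 0x7e, 0x7e, 0x35, 0x06, 0x06, 0x06, 0x7e]
t3 = [0x06, 0x7e, 0x49, 0x7e, 0x7e, 0x7e, 0x7e, 0x35]

RES = [ 0x06  0x7e  0x49  0x7e  0x7e  0x7e  0x7e  0x35 ]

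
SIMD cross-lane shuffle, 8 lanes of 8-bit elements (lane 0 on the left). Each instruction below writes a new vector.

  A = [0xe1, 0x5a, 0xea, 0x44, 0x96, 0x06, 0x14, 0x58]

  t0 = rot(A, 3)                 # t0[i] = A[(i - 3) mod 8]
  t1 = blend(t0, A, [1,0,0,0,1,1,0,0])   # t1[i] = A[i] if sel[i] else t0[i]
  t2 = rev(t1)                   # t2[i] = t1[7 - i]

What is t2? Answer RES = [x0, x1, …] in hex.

RES = [ 0x96  0x44  0x06  0x96  0xe1  0x58  0x14  0xe1 ]

  t0: 06 14 58 e1 5a ea 44 96
  t1: e1 14 58 e1 96 06 44 96
  t2: 96 44 06 96 e1 58 14 e1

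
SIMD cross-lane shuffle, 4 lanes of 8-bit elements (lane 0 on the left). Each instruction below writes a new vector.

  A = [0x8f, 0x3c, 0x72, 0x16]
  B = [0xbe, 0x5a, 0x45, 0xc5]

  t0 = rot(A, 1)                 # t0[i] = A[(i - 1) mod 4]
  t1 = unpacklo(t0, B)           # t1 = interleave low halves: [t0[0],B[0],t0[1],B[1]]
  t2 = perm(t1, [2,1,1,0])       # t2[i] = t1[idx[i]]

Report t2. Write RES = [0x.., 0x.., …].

RES = [0x8f, 0xbe, 0xbe, 0x16]

t0 = [0x16, 0x8f, 0x3c, 0x72]
t1 = [0x16, 0xbe, 0x8f, 0x5a]
t2 = [0x8f, 0xbe, 0xbe, 0x16]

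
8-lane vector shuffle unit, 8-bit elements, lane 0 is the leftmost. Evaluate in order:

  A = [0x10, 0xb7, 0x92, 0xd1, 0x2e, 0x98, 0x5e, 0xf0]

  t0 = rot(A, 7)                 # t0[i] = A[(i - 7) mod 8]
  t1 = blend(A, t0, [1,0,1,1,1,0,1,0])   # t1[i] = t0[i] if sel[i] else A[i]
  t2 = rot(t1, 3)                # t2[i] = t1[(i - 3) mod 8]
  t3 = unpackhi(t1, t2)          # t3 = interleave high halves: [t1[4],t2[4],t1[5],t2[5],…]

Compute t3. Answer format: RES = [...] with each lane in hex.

→ t0 |b7|92|d1|2e|98|5e|f0|10|
→ t1 |b7|b7|d1|2e|98|98|f0|f0|
→ t2 |98|f0|f0|b7|b7|d1|2e|98|
→ t3 |98|b7|98|d1|f0|2e|f0|98|

RES = [ 0x98  0xb7  0x98  0xd1  0xf0  0x2e  0xf0  0x98 ]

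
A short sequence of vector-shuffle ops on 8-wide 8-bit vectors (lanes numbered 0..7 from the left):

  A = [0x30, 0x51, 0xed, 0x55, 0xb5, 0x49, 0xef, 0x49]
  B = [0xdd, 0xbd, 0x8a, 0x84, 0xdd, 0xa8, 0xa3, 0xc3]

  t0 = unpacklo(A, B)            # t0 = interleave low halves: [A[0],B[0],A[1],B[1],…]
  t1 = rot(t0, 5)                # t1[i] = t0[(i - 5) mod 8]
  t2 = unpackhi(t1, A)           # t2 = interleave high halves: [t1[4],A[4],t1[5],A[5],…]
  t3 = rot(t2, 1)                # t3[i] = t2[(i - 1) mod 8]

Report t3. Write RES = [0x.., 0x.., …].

  t0: 30 dd 51 bd ed 8a 55 84
  t1: bd ed 8a 55 84 30 dd 51
  t2: 84 b5 30 49 dd ef 51 49
  t3: 49 84 b5 30 49 dd ef 51

RES = [ 0x49  0x84  0xb5  0x30  0x49  0xdd  0xef  0x51 ]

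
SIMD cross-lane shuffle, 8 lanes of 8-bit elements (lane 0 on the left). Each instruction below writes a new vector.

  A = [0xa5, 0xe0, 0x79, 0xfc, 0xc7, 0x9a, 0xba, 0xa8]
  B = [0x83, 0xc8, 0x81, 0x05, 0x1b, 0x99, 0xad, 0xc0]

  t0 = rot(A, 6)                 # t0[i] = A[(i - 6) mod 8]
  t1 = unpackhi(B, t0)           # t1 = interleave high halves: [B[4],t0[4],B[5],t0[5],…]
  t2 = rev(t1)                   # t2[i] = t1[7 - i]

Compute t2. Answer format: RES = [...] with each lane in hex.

RES = [0xe0, 0xc0, 0xa5, 0xad, 0xa8, 0x99, 0xba, 0x1b]

  t0: 79 fc c7 9a ba a8 a5 e0
  t1: 1b ba 99 a8 ad a5 c0 e0
  t2: e0 c0 a5 ad a8 99 ba 1b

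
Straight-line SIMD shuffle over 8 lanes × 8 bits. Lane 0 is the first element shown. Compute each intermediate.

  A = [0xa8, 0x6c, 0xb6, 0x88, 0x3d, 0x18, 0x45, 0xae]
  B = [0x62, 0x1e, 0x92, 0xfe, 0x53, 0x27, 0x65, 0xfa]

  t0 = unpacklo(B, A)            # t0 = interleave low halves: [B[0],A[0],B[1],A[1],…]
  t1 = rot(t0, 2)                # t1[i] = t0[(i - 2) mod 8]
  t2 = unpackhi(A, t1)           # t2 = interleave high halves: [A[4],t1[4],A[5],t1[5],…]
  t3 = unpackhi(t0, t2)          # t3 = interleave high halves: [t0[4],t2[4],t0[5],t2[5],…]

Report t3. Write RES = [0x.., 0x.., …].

RES = [0x92, 0x45, 0xb6, 0x92, 0xfe, 0xae, 0x88, 0xb6]

  t0: 62 a8 1e 6c 92 b6 fe 88
  t1: fe 88 62 a8 1e 6c 92 b6
  t2: 3d 1e 18 6c 45 92 ae b6
  t3: 92 45 b6 92 fe ae 88 b6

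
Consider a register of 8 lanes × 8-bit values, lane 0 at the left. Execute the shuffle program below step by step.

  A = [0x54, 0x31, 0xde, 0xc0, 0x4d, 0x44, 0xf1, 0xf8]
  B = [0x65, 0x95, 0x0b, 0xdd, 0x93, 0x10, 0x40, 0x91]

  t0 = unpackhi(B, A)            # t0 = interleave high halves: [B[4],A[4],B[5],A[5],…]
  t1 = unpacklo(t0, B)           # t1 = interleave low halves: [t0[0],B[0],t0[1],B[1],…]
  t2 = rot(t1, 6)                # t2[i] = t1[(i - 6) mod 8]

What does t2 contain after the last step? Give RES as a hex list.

RES = [0x4d, 0x95, 0x10, 0x0b, 0x44, 0xdd, 0x93, 0x65]

t0 = [0x93, 0x4d, 0x10, 0x44, 0x40, 0xf1, 0x91, 0xf8]
t1 = [0x93, 0x65, 0x4d, 0x95, 0x10, 0x0b, 0x44, 0xdd]
t2 = [0x4d, 0x95, 0x10, 0x0b, 0x44, 0xdd, 0x93, 0x65]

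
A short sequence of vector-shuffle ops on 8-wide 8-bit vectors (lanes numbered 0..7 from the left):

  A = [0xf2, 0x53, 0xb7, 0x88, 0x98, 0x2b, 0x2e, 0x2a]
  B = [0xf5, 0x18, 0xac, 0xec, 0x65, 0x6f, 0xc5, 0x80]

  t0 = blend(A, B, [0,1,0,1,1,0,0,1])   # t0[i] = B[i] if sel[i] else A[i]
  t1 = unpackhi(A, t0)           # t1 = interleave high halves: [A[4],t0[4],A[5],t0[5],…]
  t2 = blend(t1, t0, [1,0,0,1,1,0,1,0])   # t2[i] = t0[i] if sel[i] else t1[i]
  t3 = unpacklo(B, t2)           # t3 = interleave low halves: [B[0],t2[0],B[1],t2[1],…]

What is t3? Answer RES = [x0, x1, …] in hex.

  t0: f2 18 b7 ec 65 2b 2e 80
  t1: 98 65 2b 2b 2e 2e 2a 80
  t2: f2 65 2b ec 65 2e 2e 80
  t3: f5 f2 18 65 ac 2b ec ec

RES = [0xf5, 0xf2, 0x18, 0x65, 0xac, 0x2b, 0xec, 0xec]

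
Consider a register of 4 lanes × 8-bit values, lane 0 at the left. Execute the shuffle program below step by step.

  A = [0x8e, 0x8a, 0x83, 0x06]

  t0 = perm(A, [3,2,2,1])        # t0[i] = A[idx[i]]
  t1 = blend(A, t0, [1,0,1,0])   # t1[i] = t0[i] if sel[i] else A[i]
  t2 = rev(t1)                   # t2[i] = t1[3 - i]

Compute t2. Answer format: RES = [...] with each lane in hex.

RES = [0x06, 0x83, 0x8a, 0x06]

  t0: 06 83 83 8a
  t1: 06 8a 83 06
  t2: 06 83 8a 06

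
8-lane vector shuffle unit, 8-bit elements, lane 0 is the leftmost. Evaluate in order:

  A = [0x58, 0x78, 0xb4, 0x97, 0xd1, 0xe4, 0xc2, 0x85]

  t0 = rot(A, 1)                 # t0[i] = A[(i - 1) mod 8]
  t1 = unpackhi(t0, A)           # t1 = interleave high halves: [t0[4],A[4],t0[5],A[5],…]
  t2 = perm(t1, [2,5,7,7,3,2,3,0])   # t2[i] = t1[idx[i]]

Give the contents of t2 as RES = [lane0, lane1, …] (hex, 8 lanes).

→ t0 |85|58|78|b4|97|d1|e4|c2|
→ t1 |97|d1|d1|e4|e4|c2|c2|85|
→ t2 |d1|c2|85|85|e4|d1|e4|97|

RES = [0xd1, 0xc2, 0x85, 0x85, 0xe4, 0xd1, 0xe4, 0x97]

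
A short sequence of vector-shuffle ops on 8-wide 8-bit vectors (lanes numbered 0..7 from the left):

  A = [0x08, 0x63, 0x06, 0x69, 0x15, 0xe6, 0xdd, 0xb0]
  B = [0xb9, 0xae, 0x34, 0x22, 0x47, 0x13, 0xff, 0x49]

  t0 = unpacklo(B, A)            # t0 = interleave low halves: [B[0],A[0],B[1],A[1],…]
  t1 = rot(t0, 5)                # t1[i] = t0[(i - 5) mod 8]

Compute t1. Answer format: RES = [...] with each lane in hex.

→ t0 |b9|08|ae|63|34|06|22|69|
→ t1 |63|34|06|22|69|b9|08|ae|

RES = [ 0x63  0x34  0x06  0x22  0x69  0xb9  0x08  0xae ]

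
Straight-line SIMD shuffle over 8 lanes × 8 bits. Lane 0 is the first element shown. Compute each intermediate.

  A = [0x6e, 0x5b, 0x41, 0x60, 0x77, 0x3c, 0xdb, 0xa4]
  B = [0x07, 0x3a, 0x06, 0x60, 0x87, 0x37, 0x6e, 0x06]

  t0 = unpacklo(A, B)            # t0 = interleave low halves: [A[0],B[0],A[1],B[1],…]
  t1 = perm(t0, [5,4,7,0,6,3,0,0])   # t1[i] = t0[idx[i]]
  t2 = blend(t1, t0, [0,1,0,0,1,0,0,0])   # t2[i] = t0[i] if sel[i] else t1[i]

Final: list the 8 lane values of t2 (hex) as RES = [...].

RES = [0x06, 0x07, 0x60, 0x6e, 0x41, 0x3a, 0x6e, 0x6e]

→ t0 |6e|07|5b|3a|41|06|60|60|
→ t1 |06|41|60|6e|60|3a|6e|6e|
→ t2 |06|07|60|6e|41|3a|6e|6e|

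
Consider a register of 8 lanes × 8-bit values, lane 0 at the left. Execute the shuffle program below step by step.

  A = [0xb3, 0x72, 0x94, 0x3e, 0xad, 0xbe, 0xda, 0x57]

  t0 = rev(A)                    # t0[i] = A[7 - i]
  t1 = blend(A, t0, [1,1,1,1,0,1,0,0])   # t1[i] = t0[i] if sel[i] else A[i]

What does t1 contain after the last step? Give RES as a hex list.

RES = [0x57, 0xda, 0xbe, 0xad, 0xad, 0x94, 0xda, 0x57]

t0 = [0x57, 0xda, 0xbe, 0xad, 0x3e, 0x94, 0x72, 0xb3]
t1 = [0x57, 0xda, 0xbe, 0xad, 0xad, 0x94, 0xda, 0x57]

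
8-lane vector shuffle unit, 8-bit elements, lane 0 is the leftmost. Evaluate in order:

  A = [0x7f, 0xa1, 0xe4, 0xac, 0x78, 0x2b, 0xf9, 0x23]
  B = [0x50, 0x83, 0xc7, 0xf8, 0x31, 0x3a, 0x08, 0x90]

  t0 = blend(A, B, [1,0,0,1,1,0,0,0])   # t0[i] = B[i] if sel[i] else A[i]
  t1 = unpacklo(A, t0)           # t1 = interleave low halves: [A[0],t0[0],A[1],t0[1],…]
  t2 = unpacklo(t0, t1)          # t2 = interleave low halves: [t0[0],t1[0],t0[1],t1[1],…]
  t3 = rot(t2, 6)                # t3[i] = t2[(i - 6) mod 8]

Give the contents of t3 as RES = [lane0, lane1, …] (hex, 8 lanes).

  t0: 50 a1 e4 f8 31 2b f9 23
  t1: 7f 50 a1 a1 e4 e4 ac f8
  t2: 50 7f a1 50 e4 a1 f8 a1
  t3: a1 50 e4 a1 f8 a1 50 7f

RES = [0xa1, 0x50, 0xe4, 0xa1, 0xf8, 0xa1, 0x50, 0x7f]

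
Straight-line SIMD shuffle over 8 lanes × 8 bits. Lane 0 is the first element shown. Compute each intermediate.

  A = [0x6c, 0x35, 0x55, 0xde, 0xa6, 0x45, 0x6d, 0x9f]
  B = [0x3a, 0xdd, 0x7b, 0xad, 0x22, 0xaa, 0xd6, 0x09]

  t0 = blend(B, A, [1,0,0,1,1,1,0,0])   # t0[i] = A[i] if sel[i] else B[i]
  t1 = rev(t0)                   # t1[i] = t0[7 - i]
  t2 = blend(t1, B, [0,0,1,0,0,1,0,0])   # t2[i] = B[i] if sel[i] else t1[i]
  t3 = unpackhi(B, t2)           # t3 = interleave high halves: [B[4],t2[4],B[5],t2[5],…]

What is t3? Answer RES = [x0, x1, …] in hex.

→ t0 |6c|dd|7b|de|a6|45|d6|09|
→ t1 |09|d6|45|a6|de|7b|dd|6c|
→ t2 |09|d6|7b|a6|de|aa|dd|6c|
→ t3 |22|de|aa|aa|d6|dd|09|6c|

RES = [ 0x22  0xde  0xaa  0xaa  0xd6  0xdd  0x09  0x6c ]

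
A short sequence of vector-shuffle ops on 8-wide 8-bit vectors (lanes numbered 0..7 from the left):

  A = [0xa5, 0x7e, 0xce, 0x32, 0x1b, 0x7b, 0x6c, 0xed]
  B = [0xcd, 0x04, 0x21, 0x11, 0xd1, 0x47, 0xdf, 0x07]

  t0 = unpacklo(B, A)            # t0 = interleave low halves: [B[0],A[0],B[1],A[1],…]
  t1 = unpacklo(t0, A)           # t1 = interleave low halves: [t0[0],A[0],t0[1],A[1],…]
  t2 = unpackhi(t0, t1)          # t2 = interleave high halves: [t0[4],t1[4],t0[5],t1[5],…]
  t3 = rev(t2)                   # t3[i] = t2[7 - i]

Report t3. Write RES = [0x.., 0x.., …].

→ t0 |cd|a5|04|7e|21|ce|11|32|
→ t1 |cd|a5|a5|7e|04|ce|7e|32|
→ t2 |21|04|ce|ce|11|7e|32|32|
→ t3 |32|32|7e|11|ce|ce|04|21|

RES = [ 0x32  0x32  0x7e  0x11  0xce  0xce  0x04  0x21 ]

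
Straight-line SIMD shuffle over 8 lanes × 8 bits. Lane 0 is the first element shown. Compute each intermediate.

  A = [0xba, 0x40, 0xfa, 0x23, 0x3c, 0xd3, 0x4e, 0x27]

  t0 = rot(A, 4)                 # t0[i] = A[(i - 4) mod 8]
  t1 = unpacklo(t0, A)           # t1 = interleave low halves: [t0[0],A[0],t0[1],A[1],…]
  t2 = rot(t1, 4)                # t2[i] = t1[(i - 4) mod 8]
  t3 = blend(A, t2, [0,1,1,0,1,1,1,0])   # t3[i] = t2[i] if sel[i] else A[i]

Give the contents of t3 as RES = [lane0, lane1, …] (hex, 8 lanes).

RES = [0xba, 0xfa, 0x27, 0x23, 0x3c, 0xba, 0xd3, 0x27]

→ t0 |3c|d3|4e|27|ba|40|fa|23|
→ t1 |3c|ba|d3|40|4e|fa|27|23|
→ t2 |4e|fa|27|23|3c|ba|d3|40|
→ t3 |ba|fa|27|23|3c|ba|d3|27|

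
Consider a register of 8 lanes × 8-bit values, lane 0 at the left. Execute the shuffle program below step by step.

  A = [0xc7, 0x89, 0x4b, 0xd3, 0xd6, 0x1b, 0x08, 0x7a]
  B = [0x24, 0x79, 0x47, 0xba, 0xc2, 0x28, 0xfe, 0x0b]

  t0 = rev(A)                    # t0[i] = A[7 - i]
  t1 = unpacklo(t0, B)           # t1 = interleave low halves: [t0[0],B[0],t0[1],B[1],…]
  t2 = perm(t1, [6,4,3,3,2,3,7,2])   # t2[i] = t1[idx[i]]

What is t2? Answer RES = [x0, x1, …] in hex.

RES = [ 0xd6  0x1b  0x79  0x79  0x08  0x79  0xba  0x08 ]

→ t0 |7a|08|1b|d6|d3|4b|89|c7|
→ t1 |7a|24|08|79|1b|47|d6|ba|
→ t2 |d6|1b|79|79|08|79|ba|08|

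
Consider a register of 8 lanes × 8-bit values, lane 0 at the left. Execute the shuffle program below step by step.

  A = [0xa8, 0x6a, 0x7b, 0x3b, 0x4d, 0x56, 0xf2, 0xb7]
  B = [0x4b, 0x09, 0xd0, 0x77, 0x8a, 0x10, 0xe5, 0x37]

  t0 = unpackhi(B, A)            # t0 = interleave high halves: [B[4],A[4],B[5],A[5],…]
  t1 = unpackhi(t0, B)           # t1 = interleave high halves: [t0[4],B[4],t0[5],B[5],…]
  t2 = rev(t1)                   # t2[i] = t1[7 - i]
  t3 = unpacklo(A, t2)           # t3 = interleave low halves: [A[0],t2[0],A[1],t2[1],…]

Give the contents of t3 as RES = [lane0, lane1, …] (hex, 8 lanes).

→ t0 |8a|4d|10|56|e5|f2|37|b7|
→ t1 |e5|8a|f2|10|37|e5|b7|37|
→ t2 |37|b7|e5|37|10|f2|8a|e5|
→ t3 |a8|37|6a|b7|7b|e5|3b|37|

RES = [ 0xa8  0x37  0x6a  0xb7  0x7b  0xe5  0x3b  0x37 ]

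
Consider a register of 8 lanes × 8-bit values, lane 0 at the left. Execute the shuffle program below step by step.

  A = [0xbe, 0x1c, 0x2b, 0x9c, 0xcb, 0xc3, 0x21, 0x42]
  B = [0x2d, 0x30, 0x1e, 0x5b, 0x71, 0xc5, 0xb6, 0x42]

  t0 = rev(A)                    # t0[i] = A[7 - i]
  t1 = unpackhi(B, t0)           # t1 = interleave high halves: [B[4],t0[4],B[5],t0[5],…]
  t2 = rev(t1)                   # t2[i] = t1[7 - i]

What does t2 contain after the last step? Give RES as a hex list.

t0 = [0x42, 0x21, 0xc3, 0xcb, 0x9c, 0x2b, 0x1c, 0xbe]
t1 = [0x71, 0x9c, 0xc5, 0x2b, 0xb6, 0x1c, 0x42, 0xbe]
t2 = [0xbe, 0x42, 0x1c, 0xb6, 0x2b, 0xc5, 0x9c, 0x71]

RES = [0xbe, 0x42, 0x1c, 0xb6, 0x2b, 0xc5, 0x9c, 0x71]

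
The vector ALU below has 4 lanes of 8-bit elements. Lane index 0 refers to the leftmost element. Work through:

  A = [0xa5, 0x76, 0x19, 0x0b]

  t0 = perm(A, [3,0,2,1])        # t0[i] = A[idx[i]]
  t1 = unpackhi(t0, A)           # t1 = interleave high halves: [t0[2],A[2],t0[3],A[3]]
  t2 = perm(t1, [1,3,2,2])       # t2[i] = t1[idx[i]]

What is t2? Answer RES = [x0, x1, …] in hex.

RES = [0x19, 0x0b, 0x76, 0x76]

  t0: 0b a5 19 76
  t1: 19 19 76 0b
  t2: 19 0b 76 76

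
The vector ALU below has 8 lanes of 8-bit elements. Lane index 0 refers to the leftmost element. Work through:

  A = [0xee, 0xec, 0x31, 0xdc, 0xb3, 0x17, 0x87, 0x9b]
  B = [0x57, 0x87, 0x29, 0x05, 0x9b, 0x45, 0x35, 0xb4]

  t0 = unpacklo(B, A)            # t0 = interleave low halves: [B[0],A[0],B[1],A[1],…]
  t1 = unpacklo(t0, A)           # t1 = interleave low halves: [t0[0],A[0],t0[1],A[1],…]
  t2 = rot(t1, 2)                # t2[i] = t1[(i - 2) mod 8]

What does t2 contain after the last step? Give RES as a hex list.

t0 = [0x57, 0xee, 0x87, 0xec, 0x29, 0x31, 0x05, 0xdc]
t1 = [0x57, 0xee, 0xee, 0xec, 0x87, 0x31, 0xec, 0xdc]
t2 = [0xec, 0xdc, 0x57, 0xee, 0xee, 0xec, 0x87, 0x31]

RES = [ 0xec  0xdc  0x57  0xee  0xee  0xec  0x87  0x31 ]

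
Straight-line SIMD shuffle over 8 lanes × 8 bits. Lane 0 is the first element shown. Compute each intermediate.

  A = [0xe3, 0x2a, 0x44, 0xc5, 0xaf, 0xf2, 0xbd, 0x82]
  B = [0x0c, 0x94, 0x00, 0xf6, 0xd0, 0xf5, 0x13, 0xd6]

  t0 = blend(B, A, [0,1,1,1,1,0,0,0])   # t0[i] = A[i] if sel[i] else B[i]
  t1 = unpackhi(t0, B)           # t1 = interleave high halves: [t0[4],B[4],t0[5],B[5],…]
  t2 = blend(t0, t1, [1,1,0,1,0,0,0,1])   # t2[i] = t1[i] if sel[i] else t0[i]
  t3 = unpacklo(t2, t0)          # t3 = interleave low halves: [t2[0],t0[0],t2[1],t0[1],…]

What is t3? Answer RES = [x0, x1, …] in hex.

t0 = [0x0c, 0x2a, 0x44, 0xc5, 0xaf, 0xf5, 0x13, 0xd6]
t1 = [0xaf, 0xd0, 0xf5, 0xf5, 0x13, 0x13, 0xd6, 0xd6]
t2 = [0xaf, 0xd0, 0x44, 0xf5, 0xaf, 0xf5, 0x13, 0xd6]
t3 = [0xaf, 0x0c, 0xd0, 0x2a, 0x44, 0x44, 0xf5, 0xc5]

RES = [ 0xaf  0x0c  0xd0  0x2a  0x44  0x44  0xf5  0xc5 ]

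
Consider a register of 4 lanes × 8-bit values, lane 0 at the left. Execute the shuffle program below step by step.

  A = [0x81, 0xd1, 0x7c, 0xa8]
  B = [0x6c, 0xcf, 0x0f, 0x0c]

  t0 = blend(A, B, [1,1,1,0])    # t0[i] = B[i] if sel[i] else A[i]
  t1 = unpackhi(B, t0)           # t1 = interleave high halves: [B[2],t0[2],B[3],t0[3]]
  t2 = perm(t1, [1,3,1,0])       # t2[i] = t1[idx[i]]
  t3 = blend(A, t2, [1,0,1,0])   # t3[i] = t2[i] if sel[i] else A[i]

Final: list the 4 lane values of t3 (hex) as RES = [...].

RES = [ 0x0f  0xd1  0x0f  0xa8 ]

t0 = [0x6c, 0xcf, 0x0f, 0xa8]
t1 = [0x0f, 0x0f, 0x0c, 0xa8]
t2 = [0x0f, 0xa8, 0x0f, 0x0f]
t3 = [0x0f, 0xd1, 0x0f, 0xa8]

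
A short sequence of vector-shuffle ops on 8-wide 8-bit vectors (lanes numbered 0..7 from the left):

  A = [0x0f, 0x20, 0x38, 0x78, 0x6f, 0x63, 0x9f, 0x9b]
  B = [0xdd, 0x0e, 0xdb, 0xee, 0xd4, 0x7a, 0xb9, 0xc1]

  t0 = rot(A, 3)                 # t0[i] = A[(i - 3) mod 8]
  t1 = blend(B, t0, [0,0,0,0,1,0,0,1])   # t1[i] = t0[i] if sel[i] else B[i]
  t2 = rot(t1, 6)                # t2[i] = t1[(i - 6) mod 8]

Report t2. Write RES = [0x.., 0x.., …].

→ t0 |63|9f|9b|0f|20|38|78|6f|
→ t1 |dd|0e|db|ee|20|7a|b9|6f|
→ t2 |db|ee|20|7a|b9|6f|dd|0e|

RES = [ 0xdb  0xee  0x20  0x7a  0xb9  0x6f  0xdd  0x0e ]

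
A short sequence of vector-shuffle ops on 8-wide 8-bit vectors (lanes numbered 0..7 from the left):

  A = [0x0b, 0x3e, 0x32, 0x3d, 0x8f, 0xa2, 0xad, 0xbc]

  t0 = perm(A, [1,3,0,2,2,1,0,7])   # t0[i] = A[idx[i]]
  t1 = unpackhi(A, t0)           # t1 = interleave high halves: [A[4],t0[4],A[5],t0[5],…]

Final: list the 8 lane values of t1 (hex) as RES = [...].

RES = [ 0x8f  0x32  0xa2  0x3e  0xad  0x0b  0xbc  0xbc ]

  t0: 3e 3d 0b 32 32 3e 0b bc
  t1: 8f 32 a2 3e ad 0b bc bc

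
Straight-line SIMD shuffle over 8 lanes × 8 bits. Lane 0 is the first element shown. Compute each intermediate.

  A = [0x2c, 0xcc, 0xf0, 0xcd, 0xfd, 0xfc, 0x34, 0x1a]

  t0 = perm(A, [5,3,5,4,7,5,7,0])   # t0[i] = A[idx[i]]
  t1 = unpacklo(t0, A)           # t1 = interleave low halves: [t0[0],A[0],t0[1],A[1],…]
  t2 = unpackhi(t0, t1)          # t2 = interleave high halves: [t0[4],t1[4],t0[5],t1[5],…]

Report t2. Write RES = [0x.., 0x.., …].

RES = [ 0x1a  0xfc  0xfc  0xf0  0x1a  0xfd  0x2c  0xcd ]

  t0: fc cd fc fd 1a fc 1a 2c
  t1: fc 2c cd cc fc f0 fd cd
  t2: 1a fc fc f0 1a fd 2c cd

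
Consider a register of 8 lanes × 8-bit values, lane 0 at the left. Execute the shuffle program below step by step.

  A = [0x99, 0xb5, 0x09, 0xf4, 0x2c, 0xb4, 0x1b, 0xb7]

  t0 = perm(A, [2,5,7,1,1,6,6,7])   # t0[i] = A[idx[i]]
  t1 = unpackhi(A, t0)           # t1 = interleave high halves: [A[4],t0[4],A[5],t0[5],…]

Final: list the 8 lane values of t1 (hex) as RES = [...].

t0 = [0x09, 0xb4, 0xb7, 0xb5, 0xb5, 0x1b, 0x1b, 0xb7]
t1 = [0x2c, 0xb5, 0xb4, 0x1b, 0x1b, 0x1b, 0xb7, 0xb7]

RES = [0x2c, 0xb5, 0xb4, 0x1b, 0x1b, 0x1b, 0xb7, 0xb7]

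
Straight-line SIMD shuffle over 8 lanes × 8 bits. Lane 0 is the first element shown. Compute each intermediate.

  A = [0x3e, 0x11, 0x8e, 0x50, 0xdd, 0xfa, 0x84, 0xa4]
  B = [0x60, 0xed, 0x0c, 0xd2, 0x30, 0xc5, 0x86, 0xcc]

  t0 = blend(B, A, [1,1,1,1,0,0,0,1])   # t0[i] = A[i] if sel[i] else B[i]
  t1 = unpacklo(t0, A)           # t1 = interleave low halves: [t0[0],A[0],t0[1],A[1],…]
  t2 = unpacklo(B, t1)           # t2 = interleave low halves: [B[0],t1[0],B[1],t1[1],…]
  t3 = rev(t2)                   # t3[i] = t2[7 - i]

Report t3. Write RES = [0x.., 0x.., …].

RES = [0x11, 0xd2, 0x11, 0x0c, 0x3e, 0xed, 0x3e, 0x60]

→ t0 |3e|11|8e|50|30|c5|86|a4|
→ t1 |3e|3e|11|11|8e|8e|50|50|
→ t2 |60|3e|ed|3e|0c|11|d2|11|
→ t3 |11|d2|11|0c|3e|ed|3e|60|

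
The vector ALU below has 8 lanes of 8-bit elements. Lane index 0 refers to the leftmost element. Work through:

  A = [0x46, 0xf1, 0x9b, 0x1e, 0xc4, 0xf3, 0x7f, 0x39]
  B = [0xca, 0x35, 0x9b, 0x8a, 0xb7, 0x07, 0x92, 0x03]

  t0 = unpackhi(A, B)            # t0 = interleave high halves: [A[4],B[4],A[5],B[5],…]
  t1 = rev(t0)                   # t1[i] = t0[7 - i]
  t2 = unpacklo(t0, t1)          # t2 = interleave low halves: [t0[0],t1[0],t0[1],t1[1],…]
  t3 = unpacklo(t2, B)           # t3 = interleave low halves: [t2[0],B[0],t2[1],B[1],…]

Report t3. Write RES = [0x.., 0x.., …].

RES = [0xc4, 0xca, 0x03, 0x35, 0xb7, 0x9b, 0x39, 0x8a]

  t0: c4 b7 f3 07 7f 92 39 03
  t1: 03 39 92 7f 07 f3 b7 c4
  t2: c4 03 b7 39 f3 92 07 7f
  t3: c4 ca 03 35 b7 9b 39 8a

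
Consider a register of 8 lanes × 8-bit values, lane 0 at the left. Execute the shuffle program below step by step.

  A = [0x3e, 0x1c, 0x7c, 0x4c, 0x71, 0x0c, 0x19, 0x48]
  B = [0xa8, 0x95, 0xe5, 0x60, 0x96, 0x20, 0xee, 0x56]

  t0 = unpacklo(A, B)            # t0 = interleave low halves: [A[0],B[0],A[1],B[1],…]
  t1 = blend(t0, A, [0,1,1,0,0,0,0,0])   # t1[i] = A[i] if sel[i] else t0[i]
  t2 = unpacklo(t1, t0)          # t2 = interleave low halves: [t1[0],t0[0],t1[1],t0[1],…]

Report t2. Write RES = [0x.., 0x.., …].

RES = [ 0x3e  0x3e  0x1c  0xa8  0x7c  0x1c  0x95  0x95 ]

  t0: 3e a8 1c 95 7c e5 4c 60
  t1: 3e 1c 7c 95 7c e5 4c 60
  t2: 3e 3e 1c a8 7c 1c 95 95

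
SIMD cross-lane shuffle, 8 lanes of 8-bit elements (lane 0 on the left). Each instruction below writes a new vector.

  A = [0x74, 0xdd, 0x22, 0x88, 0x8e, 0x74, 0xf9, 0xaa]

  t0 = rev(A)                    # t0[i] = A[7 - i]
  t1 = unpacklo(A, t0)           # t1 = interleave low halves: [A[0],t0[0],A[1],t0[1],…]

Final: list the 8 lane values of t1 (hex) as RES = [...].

→ t0 |aa|f9|74|8e|88|22|dd|74|
→ t1 |74|aa|dd|f9|22|74|88|8e|

RES = [0x74, 0xaa, 0xdd, 0xf9, 0x22, 0x74, 0x88, 0x8e]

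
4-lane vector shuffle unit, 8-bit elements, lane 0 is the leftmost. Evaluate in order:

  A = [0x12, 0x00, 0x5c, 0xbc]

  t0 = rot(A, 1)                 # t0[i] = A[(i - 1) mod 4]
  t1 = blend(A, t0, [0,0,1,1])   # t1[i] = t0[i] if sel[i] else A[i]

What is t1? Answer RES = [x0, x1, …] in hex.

→ t0 |bc|12|00|5c|
→ t1 |12|00|00|5c|

RES = [0x12, 0x00, 0x00, 0x5c]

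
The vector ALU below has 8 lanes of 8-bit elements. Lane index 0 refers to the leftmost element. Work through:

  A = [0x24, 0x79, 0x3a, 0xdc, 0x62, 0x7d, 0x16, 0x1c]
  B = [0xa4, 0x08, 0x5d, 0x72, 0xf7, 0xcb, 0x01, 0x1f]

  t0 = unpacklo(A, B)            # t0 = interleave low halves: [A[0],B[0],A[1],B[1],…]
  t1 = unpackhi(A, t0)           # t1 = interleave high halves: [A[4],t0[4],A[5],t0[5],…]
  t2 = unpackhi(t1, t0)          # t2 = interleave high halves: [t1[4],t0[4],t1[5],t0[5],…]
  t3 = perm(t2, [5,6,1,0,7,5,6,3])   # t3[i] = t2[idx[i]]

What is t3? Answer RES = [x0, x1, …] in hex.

RES = [0xdc, 0x72, 0x3a, 0x16, 0x72, 0xdc, 0x72, 0x5d]

  t0: 24 a4 79 08 3a 5d dc 72
  t1: 62 3a 7d 5d 16 dc 1c 72
  t2: 16 3a dc 5d 1c dc 72 72
  t3: dc 72 3a 16 72 dc 72 5d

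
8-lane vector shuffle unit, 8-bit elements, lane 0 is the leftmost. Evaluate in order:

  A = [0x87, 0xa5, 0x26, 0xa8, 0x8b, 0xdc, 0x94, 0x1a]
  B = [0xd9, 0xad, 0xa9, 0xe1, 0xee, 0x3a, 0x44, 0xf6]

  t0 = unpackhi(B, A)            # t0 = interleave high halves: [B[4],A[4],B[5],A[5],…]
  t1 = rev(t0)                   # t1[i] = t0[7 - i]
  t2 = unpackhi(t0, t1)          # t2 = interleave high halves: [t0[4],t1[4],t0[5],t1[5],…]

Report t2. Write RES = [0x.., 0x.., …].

→ t0 |ee|8b|3a|dc|44|94|f6|1a|
→ t1 |1a|f6|94|44|dc|3a|8b|ee|
→ t2 |44|dc|94|3a|f6|8b|1a|ee|

RES = [0x44, 0xdc, 0x94, 0x3a, 0xf6, 0x8b, 0x1a, 0xee]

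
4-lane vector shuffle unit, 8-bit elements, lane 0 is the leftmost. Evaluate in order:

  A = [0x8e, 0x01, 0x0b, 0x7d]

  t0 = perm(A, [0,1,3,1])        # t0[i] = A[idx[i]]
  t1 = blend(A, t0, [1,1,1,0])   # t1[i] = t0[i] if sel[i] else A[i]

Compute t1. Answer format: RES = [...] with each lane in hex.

t0 = [0x8e, 0x01, 0x7d, 0x01]
t1 = [0x8e, 0x01, 0x7d, 0x7d]

RES = [0x8e, 0x01, 0x7d, 0x7d]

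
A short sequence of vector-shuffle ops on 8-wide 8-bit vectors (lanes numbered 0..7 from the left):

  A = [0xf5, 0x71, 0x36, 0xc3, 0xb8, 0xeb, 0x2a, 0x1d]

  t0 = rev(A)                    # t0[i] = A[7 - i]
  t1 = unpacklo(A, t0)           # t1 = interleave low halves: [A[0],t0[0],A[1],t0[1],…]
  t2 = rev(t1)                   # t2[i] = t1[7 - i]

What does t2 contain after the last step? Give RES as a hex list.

→ t0 |1d|2a|eb|b8|c3|36|71|f5|
→ t1 |f5|1d|71|2a|36|eb|c3|b8|
→ t2 |b8|c3|eb|36|2a|71|1d|f5|

RES = [ 0xb8  0xc3  0xeb  0x36  0x2a  0x71  0x1d  0xf5 ]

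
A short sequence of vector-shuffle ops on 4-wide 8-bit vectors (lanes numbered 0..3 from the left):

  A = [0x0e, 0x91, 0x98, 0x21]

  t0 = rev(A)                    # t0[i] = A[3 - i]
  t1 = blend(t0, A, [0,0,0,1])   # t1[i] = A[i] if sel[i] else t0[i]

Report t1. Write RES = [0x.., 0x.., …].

RES = [0x21, 0x98, 0x91, 0x21]

  t0: 21 98 91 0e
  t1: 21 98 91 21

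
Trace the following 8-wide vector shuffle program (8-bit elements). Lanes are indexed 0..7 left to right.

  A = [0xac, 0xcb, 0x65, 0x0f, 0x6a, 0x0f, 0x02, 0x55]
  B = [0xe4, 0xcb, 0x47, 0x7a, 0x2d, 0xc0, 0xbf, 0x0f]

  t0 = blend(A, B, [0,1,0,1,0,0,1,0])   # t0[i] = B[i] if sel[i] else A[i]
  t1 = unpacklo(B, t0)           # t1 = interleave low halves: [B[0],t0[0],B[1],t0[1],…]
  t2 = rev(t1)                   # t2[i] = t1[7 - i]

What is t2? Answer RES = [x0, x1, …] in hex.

→ t0 |ac|cb|65|7a|6a|0f|bf|55|
→ t1 |e4|ac|cb|cb|47|65|7a|7a|
→ t2 |7a|7a|65|47|cb|cb|ac|e4|

RES = [ 0x7a  0x7a  0x65  0x47  0xcb  0xcb  0xac  0xe4 ]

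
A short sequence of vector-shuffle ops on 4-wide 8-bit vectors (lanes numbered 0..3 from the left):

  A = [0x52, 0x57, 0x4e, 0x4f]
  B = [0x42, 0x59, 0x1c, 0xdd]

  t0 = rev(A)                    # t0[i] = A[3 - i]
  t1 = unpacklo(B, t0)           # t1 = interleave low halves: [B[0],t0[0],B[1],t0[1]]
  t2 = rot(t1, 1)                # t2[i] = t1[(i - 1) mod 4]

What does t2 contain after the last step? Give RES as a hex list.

RES = [ 0x4e  0x42  0x4f  0x59 ]

→ t0 |4f|4e|57|52|
→ t1 |42|4f|59|4e|
→ t2 |4e|42|4f|59|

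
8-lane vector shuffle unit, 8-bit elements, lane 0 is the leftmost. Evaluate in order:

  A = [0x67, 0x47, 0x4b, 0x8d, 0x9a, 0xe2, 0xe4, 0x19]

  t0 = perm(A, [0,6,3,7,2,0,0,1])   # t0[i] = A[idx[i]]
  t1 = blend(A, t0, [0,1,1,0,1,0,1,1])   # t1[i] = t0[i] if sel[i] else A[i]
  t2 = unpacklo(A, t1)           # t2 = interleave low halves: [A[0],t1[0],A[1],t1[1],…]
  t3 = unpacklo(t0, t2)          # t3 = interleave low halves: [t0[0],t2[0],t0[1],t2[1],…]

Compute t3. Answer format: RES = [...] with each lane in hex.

t0 = [0x67, 0xe4, 0x8d, 0x19, 0x4b, 0x67, 0x67, 0x47]
t1 = [0x67, 0xe4, 0x8d, 0x8d, 0x4b, 0xe2, 0x67, 0x47]
t2 = [0x67, 0x67, 0x47, 0xe4, 0x4b, 0x8d, 0x8d, 0x8d]
t3 = [0x67, 0x67, 0xe4, 0x67, 0x8d, 0x47, 0x19, 0xe4]

RES = [ 0x67  0x67  0xe4  0x67  0x8d  0x47  0x19  0xe4 ]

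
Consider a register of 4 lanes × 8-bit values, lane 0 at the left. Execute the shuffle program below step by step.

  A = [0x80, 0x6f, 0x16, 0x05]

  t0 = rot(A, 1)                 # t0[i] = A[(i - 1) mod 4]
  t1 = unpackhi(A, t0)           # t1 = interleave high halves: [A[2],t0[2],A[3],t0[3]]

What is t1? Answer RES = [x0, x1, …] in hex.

t0 = [0x05, 0x80, 0x6f, 0x16]
t1 = [0x16, 0x6f, 0x05, 0x16]

RES = [ 0x16  0x6f  0x05  0x16 ]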